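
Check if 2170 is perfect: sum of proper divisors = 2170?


Proper divisors of 2170: 1, 2, 5, 7, 10, 14, 31, 35, 62, 70, 155, 217, 310, 434, 1085
Sum = 1 + 2 + 5 + 7 + 10 + 14 + 31 + 35 + 62 + 70 + 155 + 217 + 310 + 434 + 1085 = 2438

No, 2170 is not perfect (2438 ≠ 2170)


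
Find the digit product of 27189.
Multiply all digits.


2 × 7 × 1 × 8 × 9 = 1008


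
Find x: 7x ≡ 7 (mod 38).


GCD(7, 38) = 1, unique solution
a^(-1) mod 38 = 11
x = 11 * 7 mod 38 = 1

x ≡ 1 (mod 38)


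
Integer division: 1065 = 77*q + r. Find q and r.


1065 = 77 * 13 + 64
Check: 1001 + 64 = 1065

q = 13, r = 64


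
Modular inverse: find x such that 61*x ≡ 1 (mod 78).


Use the extended Euclidean algorithm on (78, 61); each row r = 78*s + 61*t:
r=78, s=1, t=0
r=61, s=0, t=1
q=1: r=17, s=1, t=-1   [78*(1) + 61*(-1) = 17]
q=3: r=10, s=-3, t=4   [78*(-3) + 61*(4) = 10]
q=1: r=7, s=4, t=-5   [78*(4) + 61*(-5) = 7]
q=1: r=3, s=-7, t=9   [78*(-7) + 61*(9) = 3]
q=2: r=1, s=18, t=-23   [78*(18) + 61*(-23) = 1]
q=3: r=0, s=-61, t=78   [78*(-61) + 61*(78) = 0]
GCD = 1 with t = -23, so 61*(-23) ≡ 1 (mod 78)
Inverse = -23 mod 78 = 55
Check: 61 * 55 = 3355 ≡ 1 (mod 78)

61^(-1) ≡ 55 (mod 78)


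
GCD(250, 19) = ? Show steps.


250 = 13 * 19 + 3
19 = 6 * 3 + 1
3 = 3 * 1 + 0
GCD = 1


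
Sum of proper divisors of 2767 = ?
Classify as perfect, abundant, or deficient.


Proper divisors: 1
Sum = 1 = 1
1 < 2767 → deficient

s(2767) = 1 (deficient)


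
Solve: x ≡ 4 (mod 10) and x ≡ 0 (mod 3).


M = 10*3 = 30
M1 = M/10 = 3, M2 = M/3 = 10
M1^(-1) mod 10 = 7, M2^(-1) mod 3 = 1
x = 4*3*7 + 0*10*1 = 84
84 mod 30 = 24
Check: 24 mod 10 = 4 ✓, 24 mod 3 = 0 ✓

x ≡ 24 (mod 30)


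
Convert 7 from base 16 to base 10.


7 (base 16) = 7 (decimal)
7 (decimal) = 7 (base 10)


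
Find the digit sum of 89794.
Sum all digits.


8 + 9 + 7 + 9 + 4 = 37


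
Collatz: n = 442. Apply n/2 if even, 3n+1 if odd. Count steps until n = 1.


442 → 221 → 664 → 332 → 166 → 83 → 250 → 125 → 376 → 188 → 94 → 47 → 142 → 71 → 214 → 107 → 322 → 161 → 484 → 242 → 121 → 364 → 182 → 91 → 274 → 137 → 412 → 206 → 103 → 310 → 155 → 466 → 233 → 700 → 350 → 175 → 526 → 263 → 790 → 395 → 1186 → 593 → 1780 → 890 → 445 → 1336 → 668 → 334 → 167 → 502 → 251 → 754 → 377 → 1132 → 566 → 283 → 850 → 425 → 1276 → 638 → 319 → 958 → 479 → 1438 → 719 → 2158 → 1079 → 3238 → 1619 → 4858 → 2429 → 7288 → 3644 → 1822 → 911 → 2734 → 1367 → 4102 → 2051 → 6154 → 3077 → 9232 → 4616 → 2308 → 1154 → 577 → 1732 → 866 → 433 → 1300 → 650 → 325 → 976 → 488 → 244 → 122 → 61 → 184 → 92 → 46 → 23 → 70 → 35 → 106 → 53 → 160 → 80 → 40 → 20 → 10 → 5 → 16 → 8 → 4 → 2 → 1
Total steps = 115

115 steps


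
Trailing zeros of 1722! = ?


floor(1722/5) = 344
floor(1722/25) = 68
floor(1722/125) = 13
floor(1722/625) = 2
Total = 427

427 trailing zeros


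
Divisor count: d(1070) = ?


1070 = 2^1 × 5^1 × 107^1
d(1070) = (1+1) × (1+1) × (1+1) = 8

8 divisors


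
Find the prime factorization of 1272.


1272 / 2 = 636
636 / 2 = 318
318 / 2 = 159
159 / 3 = 53
53 / 53 = 1
1272 = 2^3 × 3 × 53


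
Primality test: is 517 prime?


517 / 11 = 47 (exact division)
517 is NOT prime.

No, 517 is not prime


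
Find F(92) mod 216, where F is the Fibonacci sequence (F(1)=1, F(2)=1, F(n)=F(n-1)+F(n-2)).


F(k) mod 216 for k=1..92:
1, 1, 2, 3, 5, 8, 13, 21, 34, 55, 89, 144, 17, 161, 178, 123, 85, 208, 77, 69, 146, 215, 145, 144, 73, 1, 74, 75, 149, 8, 157, 165, 106, 55, 161, 0, 161, 161, 106, 51, 157, 208, 149, 141, 74, 215, 73, 72, 145, 1, 146, 147, 77, 8, 85, 93, 178, 55, 17, 72, 89, 161, 34, 195, 13, 208, 5, 213, 2, 215, 1, 0, 1, 1, 2, 3, 5, 8, 13, 21, 34, 55, 89, 144, 17, 161, 178, 123, 85, 208, 77, 69
F(92) mod 216 = 69


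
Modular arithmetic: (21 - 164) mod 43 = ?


21 - 164 = -143
-143 mod 43 = 29


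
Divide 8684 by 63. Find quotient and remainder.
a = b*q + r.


8684 = 63 * 137 + 53
Check: 8631 + 53 = 8684

q = 137, r = 53


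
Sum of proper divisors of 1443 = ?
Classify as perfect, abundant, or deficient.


Proper divisors: 1, 3, 13, 37, 39, 111, 481
Sum = 1 + 3 + 13 + 37 + 39 + 111 + 481 = 685
685 < 1443 → deficient

s(1443) = 685 (deficient)


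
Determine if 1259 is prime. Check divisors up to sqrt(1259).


Check divisors up to sqrt(1259) = 35.4824
No divisors found.
1259 is prime.

Yes, 1259 is prime


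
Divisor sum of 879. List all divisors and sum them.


Divisors of 879: 1, 3, 293, 879
Sum = 1 + 3 + 293 + 879 = 1176

σ(879) = 1176


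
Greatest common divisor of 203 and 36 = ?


203 = 5 * 36 + 23
36 = 1 * 23 + 13
23 = 1 * 13 + 10
13 = 1 * 10 + 3
10 = 3 * 3 + 1
3 = 3 * 1 + 0
GCD = 1


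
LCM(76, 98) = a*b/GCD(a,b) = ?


GCD(76, 98) = 2
LCM = 76*98/2 = 7448/2 = 3724

LCM = 3724


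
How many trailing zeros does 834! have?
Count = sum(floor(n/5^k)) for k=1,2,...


floor(834/5) = 166
floor(834/25) = 33
floor(834/125) = 6
floor(834/625) = 1
Total = 206

206 trailing zeros


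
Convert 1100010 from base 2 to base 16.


1100010 (base 2) = 98 (decimal)
98 (decimal) = 62 (base 16)


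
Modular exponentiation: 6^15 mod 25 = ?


6^1 mod 25 = 6
6^2 mod 25 = 11
6^3 mod 25 = 16
6^4 mod 25 = 21
6^5 mod 25 = 1
6^6 mod 25 = 6
6^7 mod 25 = 11
6^8 mod 25 = 16
6^9 mod 25 = 21
6^10 mod 25 = 1
6^11 mod 25 = 6
6^12 mod 25 = 11
6^13 mod 25 = 16
6^14 mod 25 = 21
6^15 mod 25 = 1


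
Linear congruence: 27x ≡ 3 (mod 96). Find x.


GCD(27, 96) = 3 divides 3
Divide: 9x ≡ 1 (mod 32)
x ≡ 25 (mod 32)


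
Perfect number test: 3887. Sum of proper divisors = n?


Proper divisors of 3887: 1, 13, 23, 169, 299
Sum = 1 + 13 + 23 + 169 + 299 = 505

No, 3887 is not perfect (505 ≠ 3887)


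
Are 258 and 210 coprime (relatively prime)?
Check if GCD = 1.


Euclidean algorithm:
258 = 1 * 210 + 48
210 = 4 * 48 + 18
48 = 2 * 18 + 12
18 = 1 * 12 + 6
12 = 2 * 6 + 0
GCD(258, 210) = 6

No, not coprime (GCD = 6)


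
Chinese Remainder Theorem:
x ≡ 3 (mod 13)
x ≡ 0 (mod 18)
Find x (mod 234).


M = 13*18 = 234
M1 = M/13 = 18, M2 = M/18 = 13
M1^(-1) mod 13 = 8, M2^(-1) mod 18 = 7
x = 3*18*8 + 0*13*7 = 432
432 mod 234 = 198
Check: 198 mod 13 = 3 ✓, 198 mod 18 = 0 ✓

x ≡ 198 (mod 234)


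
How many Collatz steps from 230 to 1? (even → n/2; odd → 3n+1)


230 → 115 → 346 → 173 → 520 → 260 → 130 → 65 → 196 → 98 → 49 → 148 → 74 → 37 → 112 → 56 → 28 → 14 → 7 → 22 → 11 → 34 → 17 → 52 → 26 → 13 → 40 → 20 → 10 → 5 → 16 → 8 → 4 → 2 → 1
Total steps = 34

34 steps


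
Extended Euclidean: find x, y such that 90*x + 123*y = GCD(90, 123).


Tabular extended Euclidean (each row: r = 90*s + 123*t):
r=90, s=1, t=0
r=123, s=0, t=1
q=0: r=90, s=1, t=0   [90*(1) + 123*(0) = 90]
q=1: r=33, s=-1, t=1   [90*(-1) + 123*(1) = 33]
q=2: r=24, s=3, t=-2   [90*(3) + 123*(-2) = 24]
q=1: r=9, s=-4, t=3   [90*(-4) + 123*(3) = 9]
q=2: r=6, s=11, t=-8   [90*(11) + 123*(-8) = 6]
q=1: r=3, s=-15, t=11   [90*(-15) + 123*(11) = 3]
q=2: r=0, s=41, t=-30   [90*(41) + 123*(-30) = 0]
GCD = 3; from the row with r=3: x=-15, y=11
Check: 90*(-15) + 123*(11) = -1350 + 1353 = 3

GCD = 3, x = -15, y = 11


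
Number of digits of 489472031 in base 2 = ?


489472031 in base 2 = 11101001011001100000000011111
Number of digits = 29

29 digits (base 2)


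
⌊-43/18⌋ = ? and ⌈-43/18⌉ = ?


-43/18 = -2.3889
floor = -3
ceil = -2

floor = -3, ceil = -2


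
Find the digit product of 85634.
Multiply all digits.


8 × 5 × 6 × 3 × 4 = 2880


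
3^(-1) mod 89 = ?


Use the extended Euclidean algorithm on (89, 3); each row r = 89*s + 3*t:
r=89, s=1, t=0
r=3, s=0, t=1
q=29: r=2, s=1, t=-29   [89*(1) + 3*(-29) = 2]
q=1: r=1, s=-1, t=30   [89*(-1) + 3*(30) = 1]
q=2: r=0, s=3, t=-89   [89*(3) + 3*(-89) = 0]
GCD = 1 with t = 30, so 3*(30) ≡ 1 (mod 89)
Inverse = 30 mod 89 = 30
Check: 3 * 30 = 90 ≡ 1 (mod 89)

3^(-1) ≡ 30 (mod 89)


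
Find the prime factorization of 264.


264 / 2 = 132
132 / 2 = 66
66 / 2 = 33
33 / 3 = 11
11 / 11 = 1
264 = 2^3 × 3 × 11


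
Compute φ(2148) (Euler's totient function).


2148 = 2^2 × 3 × 179
Prime factors: 2, 3, 179
φ(2148) = 2148 × (1-1/2) × (1-1/3) × (1-1/179)
= 2148 × 1/2 × 2/3 × 178/179 = 712

φ(2148) = 712


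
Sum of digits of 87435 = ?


8 + 7 + 4 + 3 + 5 = 27


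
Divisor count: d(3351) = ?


3351 = 3^1 × 1117^1
d(3351) = (1+1) × (1+1) = 4

4 divisors


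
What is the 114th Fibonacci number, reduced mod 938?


F(k) mod 938 for k=1..114:
1, 1, 2, 3, 5, 8, 13, 21, 34, 55, 89, 144, 233, 377, 610, 49, 659, 708, 429, 199, 628, 827, 517, 406, 923, 391, 376, 767, 205, 34, 239, 273, 512, 785, 359, 206, 565, 771, 398, 231, 629, 860, 551, 473, 86, 559, 645, 266, 911, 239, 212, 451, 663, 176, 839, 77, 916, 55, 33, 88, 121, 209, 330, 539, 869, 470, 401, 871, 334, 267, 601, 868, 531, 461, 54, 515, 569, 146, 715, 861, 638, 561, 261, 822, 145, 29, 174, 203, 377, 580, 19, 599, 618, 279, 897, 238, 197, 435, 632, 129, 761, 890, 713, 665, 440, 167, 607, 774, 443, 279, 722, 63, 785, 848
F(114) mod 938 = 848


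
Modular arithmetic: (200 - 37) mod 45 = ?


200 - 37 = 163
163 mod 45 = 28


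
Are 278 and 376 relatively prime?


Euclidean algorithm:
376 = 1 * 278 + 98
278 = 2 * 98 + 82
98 = 1 * 82 + 16
82 = 5 * 16 + 2
16 = 8 * 2 + 0
GCD(278, 376) = 2

No, not coprime (GCD = 2)


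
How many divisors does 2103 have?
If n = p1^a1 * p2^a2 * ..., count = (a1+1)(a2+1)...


2103 = 3^1 × 701^1
d(2103) = (1+1) × (1+1) = 4

4 divisors


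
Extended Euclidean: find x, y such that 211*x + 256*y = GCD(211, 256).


Tabular extended Euclidean (each row: r = 211*s + 256*t):
r=211, s=1, t=0
r=256, s=0, t=1
q=0: r=211, s=1, t=0   [211*(1) + 256*(0) = 211]
q=1: r=45, s=-1, t=1   [211*(-1) + 256*(1) = 45]
q=4: r=31, s=5, t=-4   [211*(5) + 256*(-4) = 31]
q=1: r=14, s=-6, t=5   [211*(-6) + 256*(5) = 14]
q=2: r=3, s=17, t=-14   [211*(17) + 256*(-14) = 3]
q=4: r=2, s=-74, t=61   [211*(-74) + 256*(61) = 2]
q=1: r=1, s=91, t=-75   [211*(91) + 256*(-75) = 1]
q=2: r=0, s=-256, t=211   [211*(-256) + 256*(211) = 0]
GCD = 1; from the row with r=1: x=91, y=-75
Check: 211*(91) + 256*(-75) = 19201 - 19200 = 1

GCD = 1, x = 91, y = -75


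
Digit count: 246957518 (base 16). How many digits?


246957518 in base 16 = EB845CE
Number of digits = 7

7 digits (base 16)


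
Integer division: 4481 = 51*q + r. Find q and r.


4481 = 51 * 87 + 44
Check: 4437 + 44 = 4481

q = 87, r = 44


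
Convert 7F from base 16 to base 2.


7F (base 16) = 127 (decimal)
127 (decimal) = 1111111 (base 2)


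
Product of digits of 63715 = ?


6 × 3 × 7 × 1 × 5 = 630


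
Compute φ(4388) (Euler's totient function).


4388 = 2^2 × 1097
Prime factors: 2, 1097
φ(4388) = 4388 × (1-1/2) × (1-1/1097)
= 4388 × 1/2 × 1096/1097 = 2192

φ(4388) = 2192


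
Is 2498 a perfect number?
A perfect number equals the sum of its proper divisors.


Proper divisors of 2498: 1, 2, 1249
Sum = 1 + 2 + 1249 = 1252

No, 2498 is not perfect (1252 ≠ 2498)


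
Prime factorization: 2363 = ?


2363 / 17 = 139
139 / 139 = 1
2363 = 17 × 139


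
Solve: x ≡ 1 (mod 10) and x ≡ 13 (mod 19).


M = 10*19 = 190
M1 = M/10 = 19, M2 = M/19 = 10
M1^(-1) mod 10 = 9, M2^(-1) mod 19 = 2
x = 1*19*9 + 13*10*2 = 431
431 mod 190 = 51
Check: 51 mod 10 = 1 ✓, 51 mod 19 = 13 ✓

x ≡ 51 (mod 190)


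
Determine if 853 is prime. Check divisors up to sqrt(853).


Check divisors up to sqrt(853) = 29.2062
No divisors found.
853 is prime.

Yes, 853 is prime


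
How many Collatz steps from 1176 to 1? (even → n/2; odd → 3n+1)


1176 → 588 → 294 → 147 → 442 → 221 → 664 → 332 → 166 → 83 → 250 → 125 → 376 → 188 → 94 → 47 → 142 → 71 → 214 → 107 → 322 → 161 → 484 → 242 → 121 → 364 → 182 → 91 → 274 → 137 → 412 → 206 → 103 → 310 → 155 → 466 → 233 → 700 → 350 → 175 → 526 → 263 → 790 → 395 → 1186 → 593 → 1780 → 890 → 445 → 1336 → 668 → 334 → 167 → 502 → 251 → 754 → 377 → 1132 → 566 → 283 → 850 → 425 → 1276 → 638 → 319 → 958 → 479 → 1438 → 719 → 2158 → 1079 → 3238 → 1619 → 4858 → 2429 → 7288 → 3644 → 1822 → 911 → 2734 → 1367 → 4102 → 2051 → 6154 → 3077 → 9232 → 4616 → 2308 → 1154 → 577 → 1732 → 866 → 433 → 1300 → 650 → 325 → 976 → 488 → 244 → 122 → 61 → 184 → 92 → 46 → 23 → 70 → 35 → 106 → 53 → 160 → 80 → 40 → 20 → 10 → 5 → 16 → 8 → 4 → 2 → 1
Total steps = 119

119 steps


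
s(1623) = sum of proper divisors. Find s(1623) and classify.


Proper divisors: 1, 3, 541
Sum = 1 + 3 + 541 = 545
545 < 1623 → deficient

s(1623) = 545 (deficient)


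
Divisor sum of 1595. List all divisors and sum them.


Divisors of 1595: 1, 5, 11, 29, 55, 145, 319, 1595
Sum = 1 + 5 + 11 + 29 + 55 + 145 + 319 + 1595 = 2160

σ(1595) = 2160


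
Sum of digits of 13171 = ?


1 + 3 + 1 + 7 + 1 = 13


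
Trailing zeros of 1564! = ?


floor(1564/5) = 312
floor(1564/25) = 62
floor(1564/125) = 12
floor(1564/625) = 2
Total = 388

388 trailing zeros


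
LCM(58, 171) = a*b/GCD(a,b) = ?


GCD(58, 171) = 1
LCM = 58*171/1 = 9918/1 = 9918

LCM = 9918


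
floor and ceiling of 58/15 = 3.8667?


58/15 = 3.8667
floor = 3
ceil = 4

floor = 3, ceil = 4


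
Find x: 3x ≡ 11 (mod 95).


GCD(3, 95) = 1, unique solution
a^(-1) mod 95 = 32
x = 32 * 11 mod 95 = 67

x ≡ 67 (mod 95)


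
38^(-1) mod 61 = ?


Use the extended Euclidean algorithm on (61, 38); each row r = 61*s + 38*t:
r=61, s=1, t=0
r=38, s=0, t=1
q=1: r=23, s=1, t=-1   [61*(1) + 38*(-1) = 23]
q=1: r=15, s=-1, t=2   [61*(-1) + 38*(2) = 15]
q=1: r=8, s=2, t=-3   [61*(2) + 38*(-3) = 8]
q=1: r=7, s=-3, t=5   [61*(-3) + 38*(5) = 7]
q=1: r=1, s=5, t=-8   [61*(5) + 38*(-8) = 1]
q=7: r=0, s=-38, t=61   [61*(-38) + 38*(61) = 0]
GCD = 1 with t = -8, so 38*(-8) ≡ 1 (mod 61)
Inverse = -8 mod 61 = 53
Check: 38 * 53 = 2014 ≡ 1 (mod 61)

38^(-1) ≡ 53 (mod 61)


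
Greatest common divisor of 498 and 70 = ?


498 = 7 * 70 + 8
70 = 8 * 8 + 6
8 = 1 * 6 + 2
6 = 3 * 2 + 0
GCD = 2


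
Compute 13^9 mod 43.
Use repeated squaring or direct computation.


13^1 mod 43 = 13
13^2 mod 43 = 40
13^3 mod 43 = 4
13^4 mod 43 = 9
13^5 mod 43 = 31
13^6 mod 43 = 16
13^7 mod 43 = 36
13^8 mod 43 = 38
13^9 mod 43 = 21


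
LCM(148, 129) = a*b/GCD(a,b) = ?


GCD(148, 129) = 1
LCM = 148*129/1 = 19092/1 = 19092

LCM = 19092


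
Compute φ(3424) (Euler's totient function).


3424 = 2^5 × 107
Prime factors: 2, 107
φ(3424) = 3424 × (1-1/2) × (1-1/107)
= 3424 × 1/2 × 106/107 = 1696

φ(3424) = 1696


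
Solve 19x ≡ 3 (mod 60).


GCD(19, 60) = 1, unique solution
a^(-1) mod 60 = 19
x = 19 * 3 mod 60 = 57

x ≡ 57 (mod 60)


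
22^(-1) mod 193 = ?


Use the extended Euclidean algorithm on (193, 22); each row r = 193*s + 22*t:
r=193, s=1, t=0
r=22, s=0, t=1
q=8: r=17, s=1, t=-8   [193*(1) + 22*(-8) = 17]
q=1: r=5, s=-1, t=9   [193*(-1) + 22*(9) = 5]
q=3: r=2, s=4, t=-35   [193*(4) + 22*(-35) = 2]
q=2: r=1, s=-9, t=79   [193*(-9) + 22*(79) = 1]
q=2: r=0, s=22, t=-193   [193*(22) + 22*(-193) = 0]
GCD = 1 with t = 79, so 22*(79) ≡ 1 (mod 193)
Inverse = 79 mod 193 = 79
Check: 22 * 79 = 1738 ≡ 1 (mod 193)

22^(-1) ≡ 79 (mod 193)


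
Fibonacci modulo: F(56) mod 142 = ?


F(k) mod 142 for k=1..56:
1, 1, 2, 3, 5, 8, 13, 21, 34, 55, 89, 2, 91, 93, 42, 135, 35, 28, 63, 91, 12, 103, 115, 76, 49, 125, 32, 15, 47, 62, 109, 29, 138, 25, 21, 46, 67, 113, 38, 9, 47, 56, 103, 17, 120, 137, 115, 110, 83, 51, 134, 43, 35, 78, 113, 49
F(56) mod 142 = 49


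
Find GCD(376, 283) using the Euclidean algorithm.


376 = 1 * 283 + 93
283 = 3 * 93 + 4
93 = 23 * 4 + 1
4 = 4 * 1 + 0
GCD = 1


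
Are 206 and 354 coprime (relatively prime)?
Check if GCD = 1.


Euclidean algorithm:
354 = 1 * 206 + 148
206 = 1 * 148 + 58
148 = 2 * 58 + 32
58 = 1 * 32 + 26
32 = 1 * 26 + 6
26 = 4 * 6 + 2
6 = 3 * 2 + 0
GCD(206, 354) = 2

No, not coprime (GCD = 2)


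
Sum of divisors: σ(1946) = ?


Divisors of 1946: 1, 2, 7, 14, 139, 278, 973, 1946
Sum = 1 + 2 + 7 + 14 + 139 + 278 + 973 + 1946 = 3360

σ(1946) = 3360


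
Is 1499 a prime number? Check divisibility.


Check divisors up to sqrt(1499) = 38.7169
No divisors found.
1499 is prime.

Yes, 1499 is prime


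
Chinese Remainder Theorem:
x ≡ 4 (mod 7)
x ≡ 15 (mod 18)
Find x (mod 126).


M = 7*18 = 126
M1 = M/7 = 18, M2 = M/18 = 7
M1^(-1) mod 7 = 2, M2^(-1) mod 18 = 13
x = 4*18*2 + 15*7*13 = 1509
1509 mod 126 = 123
Check: 123 mod 7 = 4 ✓, 123 mod 18 = 15 ✓

x ≡ 123 (mod 126)


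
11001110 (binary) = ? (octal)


11001110 (base 2) = 206 (decimal)
206 (decimal) = 316 (base 8)


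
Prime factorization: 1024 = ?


1024 / 2 = 512
512 / 2 = 256
256 / 2 = 128
128 / 2 = 64
64 / 2 = 32
32 / 2 = 16
16 / 2 = 8
8 / 2 = 4
4 / 2 = 2
2 / 2 = 1
1024 = 2^10


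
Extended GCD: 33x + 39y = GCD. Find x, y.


Tabular extended Euclidean (each row: r = 33*s + 39*t):
r=33, s=1, t=0
r=39, s=0, t=1
q=0: r=33, s=1, t=0   [33*(1) + 39*(0) = 33]
q=1: r=6, s=-1, t=1   [33*(-1) + 39*(1) = 6]
q=5: r=3, s=6, t=-5   [33*(6) + 39*(-5) = 3]
q=2: r=0, s=-13, t=11   [33*(-13) + 39*(11) = 0]
GCD = 3; from the row with r=3: x=6, y=-5
Check: 33*(6) + 39*(-5) = 198 - 195 = 3

GCD = 3, x = 6, y = -5


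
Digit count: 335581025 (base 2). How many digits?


335581025 in base 2 = 10100000000001000111101100001
Number of digits = 29

29 digits (base 2)


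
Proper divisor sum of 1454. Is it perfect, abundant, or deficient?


Proper divisors: 1, 2, 727
Sum = 1 + 2 + 727 = 730
730 < 1454 → deficient

s(1454) = 730 (deficient)


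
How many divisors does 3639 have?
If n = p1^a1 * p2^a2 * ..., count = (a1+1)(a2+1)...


3639 = 3^1 × 1213^1
d(3639) = (1+1) × (1+1) = 4

4 divisors


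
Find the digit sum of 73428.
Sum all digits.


7 + 3 + 4 + 2 + 8 = 24


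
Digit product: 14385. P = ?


1 × 4 × 3 × 8 × 5 = 480


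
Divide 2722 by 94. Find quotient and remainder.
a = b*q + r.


2722 = 94 * 28 + 90
Check: 2632 + 90 = 2722

q = 28, r = 90


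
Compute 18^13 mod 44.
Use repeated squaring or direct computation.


18^1 mod 44 = 18
18^2 mod 44 = 16
18^3 mod 44 = 24
18^4 mod 44 = 36
18^5 mod 44 = 32
18^6 mod 44 = 4
18^7 mod 44 = 28
18^8 mod 44 = 20
18^9 mod 44 = 8
18^10 mod 44 = 12
18^11 mod 44 = 40
18^12 mod 44 = 16
18^13 mod 44 = 24


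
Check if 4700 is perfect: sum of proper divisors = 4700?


Proper divisors of 4700: 1, 2, 4, 5, 10, 20, 25, 47, 50, 94, 100, 188, 235, 470, 940, 1175, 2350
Sum = 1 + 2 + 4 + 5 + 10 + 20 + 25 + 47 + 50 + 94 + 100 + 188 + 235 + 470 + 940 + 1175 + 2350 = 5716

No, 4700 is not perfect (5716 ≠ 4700)


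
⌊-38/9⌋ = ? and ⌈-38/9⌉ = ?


-38/9 = -4.2222
floor = -5
ceil = -4

floor = -5, ceil = -4


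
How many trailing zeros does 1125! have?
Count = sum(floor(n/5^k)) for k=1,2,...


floor(1125/5) = 225
floor(1125/25) = 45
floor(1125/125) = 9
floor(1125/625) = 1
Total = 280

280 trailing zeros


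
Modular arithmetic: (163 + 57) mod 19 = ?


163 + 57 = 220
220 mod 19 = 11


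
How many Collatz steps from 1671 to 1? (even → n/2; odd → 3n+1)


1671 → 5014 → 2507 → 7522 → 3761 → 11284 → 5642 → 2821 → 8464 → 4232 → 2116 → 1058 → 529 → 1588 → 794 → 397 → 1192 → 596 → 298 → 149 → 448 → 224 → 112 → 56 → 28 → 14 → 7 → 22 → 11 → 34 → 17 → 52 → 26 → 13 → 40 → 20 → 10 → 5 → 16 → 8 → 4 → 2 → 1
Total steps = 42

42 steps


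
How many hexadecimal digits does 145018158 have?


145018158 in base 16 = 8A4CD2E
Number of digits = 7

7 digits (base 16)


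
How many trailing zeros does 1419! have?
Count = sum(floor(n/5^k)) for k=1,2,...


floor(1419/5) = 283
floor(1419/25) = 56
floor(1419/125) = 11
floor(1419/625) = 2
Total = 352

352 trailing zeros


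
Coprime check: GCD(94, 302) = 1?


Euclidean algorithm:
302 = 3 * 94 + 20
94 = 4 * 20 + 14
20 = 1 * 14 + 6
14 = 2 * 6 + 2
6 = 3 * 2 + 0
GCD(94, 302) = 2

No, not coprime (GCD = 2)


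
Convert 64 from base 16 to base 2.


64 (base 16) = 100 (decimal)
100 (decimal) = 1100100 (base 2)


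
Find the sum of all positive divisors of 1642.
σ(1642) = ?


Divisors of 1642: 1, 2, 821, 1642
Sum = 1 + 2 + 821 + 1642 = 2466

σ(1642) = 2466


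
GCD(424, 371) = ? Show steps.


424 = 1 * 371 + 53
371 = 7 * 53 + 0
GCD = 53


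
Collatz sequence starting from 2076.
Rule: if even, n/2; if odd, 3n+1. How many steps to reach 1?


2076 → 1038 → 519 → 1558 → 779 → 2338 → 1169 → 3508 → 1754 → 877 → 2632 → 1316 → 658 → 329 → 988 → 494 → 247 → 742 → 371 → 1114 → 557 → 1672 → 836 → 418 → 209 → 628 → 314 → 157 → 472 → 236 → 118 → 59 → 178 → 89 → 268 → 134 → 67 → 202 → 101 → 304 → 152 → 76 → 38 → 19 → 58 → 29 → 88 → 44 → 22 → 11 → 34 → 17 → 52 → 26 → 13 → 40 → 20 → 10 → 5 → 16 → 8 → 4 → 2 → 1
Total steps = 63

63 steps


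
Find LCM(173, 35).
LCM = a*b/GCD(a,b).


GCD(173, 35) = 1
LCM = 173*35/1 = 6055/1 = 6055

LCM = 6055


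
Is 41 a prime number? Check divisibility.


Check divisors up to sqrt(41) = 6.4031
No divisors found.
41 is prime.

Yes, 41 is prime


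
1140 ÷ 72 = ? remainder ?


1140 = 72 * 15 + 60
Check: 1080 + 60 = 1140

q = 15, r = 60


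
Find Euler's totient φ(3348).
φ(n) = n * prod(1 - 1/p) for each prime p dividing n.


3348 = 2^2 × 3^3 × 31
Prime factors: 2, 3, 31
φ(3348) = 3348 × (1-1/2) × (1-1/3) × (1-1/31)
= 3348 × 1/2 × 2/3 × 30/31 = 1080

φ(3348) = 1080


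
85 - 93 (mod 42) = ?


85 - 93 = -8
-8 mod 42 = 34


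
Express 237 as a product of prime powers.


237 / 3 = 79
79 / 79 = 1
237 = 3 × 79


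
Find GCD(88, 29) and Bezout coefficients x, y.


Tabular extended Euclidean (each row: r = 88*s + 29*t):
r=88, s=1, t=0
r=29, s=0, t=1
q=3: r=1, s=1, t=-3   [88*(1) + 29*(-3) = 1]
q=29: r=0, s=-29, t=88   [88*(-29) + 29*(88) = 0]
GCD = 1; from the row with r=1: x=1, y=-3
Check: 88*(1) + 29*(-3) = 88 - 87 = 1

GCD = 1, x = 1, y = -3


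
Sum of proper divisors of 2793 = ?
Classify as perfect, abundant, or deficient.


Proper divisors: 1, 3, 7, 19, 21, 49, 57, 133, 147, 399, 931
Sum = 1 + 3 + 7 + 19 + 21 + 49 + 57 + 133 + 147 + 399 + 931 = 1767
1767 < 2793 → deficient

s(2793) = 1767 (deficient)


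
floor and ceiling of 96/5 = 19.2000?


96/5 = 19.2000
floor = 19
ceil = 20

floor = 19, ceil = 20


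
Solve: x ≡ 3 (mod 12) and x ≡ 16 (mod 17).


M = 12*17 = 204
M1 = M/12 = 17, M2 = M/17 = 12
M1^(-1) mod 12 = 5, M2^(-1) mod 17 = 10
x = 3*17*5 + 16*12*10 = 2175
2175 mod 204 = 135
Check: 135 mod 12 = 3 ✓, 135 mod 17 = 16 ✓

x ≡ 135 (mod 204)


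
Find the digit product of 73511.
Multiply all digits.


7 × 3 × 5 × 1 × 1 = 105


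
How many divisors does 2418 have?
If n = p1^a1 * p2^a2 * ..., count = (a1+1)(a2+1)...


2418 = 2^1 × 3^1 × 13^1 × 31^1
d(2418) = (1+1) × (1+1) × (1+1) × (1+1) = 16

16 divisors


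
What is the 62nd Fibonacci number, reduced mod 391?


F(k) mod 391 for k=1..62:
1, 1, 2, 3, 5, 8, 13, 21, 34, 55, 89, 144, 233, 377, 219, 205, 33, 238, 271, 118, 389, 116, 114, 230, 344, 183, 136, 319, 64, 383, 56, 48, 104, 152, 256, 17, 273, 290, 172, 71, 243, 314, 166, 89, 255, 344, 208, 161, 369, 139, 117, 256, 373, 238, 220, 67, 287, 354, 250, 213, 72, 285
F(62) mod 391 = 285


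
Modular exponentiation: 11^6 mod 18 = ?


11^1 mod 18 = 11
11^2 mod 18 = 13
11^3 mod 18 = 17
11^4 mod 18 = 7
11^5 mod 18 = 5
11^6 mod 18 = 1


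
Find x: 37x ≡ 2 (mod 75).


GCD(37, 75) = 1, unique solution
a^(-1) mod 75 = 73
x = 73 * 2 mod 75 = 71

x ≡ 71 (mod 75)


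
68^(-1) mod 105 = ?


Use the extended Euclidean algorithm on (105, 68); each row r = 105*s + 68*t:
r=105, s=1, t=0
r=68, s=0, t=1
q=1: r=37, s=1, t=-1   [105*(1) + 68*(-1) = 37]
q=1: r=31, s=-1, t=2   [105*(-1) + 68*(2) = 31]
q=1: r=6, s=2, t=-3   [105*(2) + 68*(-3) = 6]
q=5: r=1, s=-11, t=17   [105*(-11) + 68*(17) = 1]
q=6: r=0, s=68, t=-105   [105*(68) + 68*(-105) = 0]
GCD = 1 with t = 17, so 68*(17) ≡ 1 (mod 105)
Inverse = 17 mod 105 = 17
Check: 68 * 17 = 1156 ≡ 1 (mod 105)

68^(-1) ≡ 17 (mod 105)


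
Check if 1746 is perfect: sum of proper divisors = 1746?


Proper divisors of 1746: 1, 2, 3, 6, 9, 18, 97, 194, 291, 582, 873
Sum = 1 + 2 + 3 + 6 + 9 + 18 + 97 + 194 + 291 + 582 + 873 = 2076

No, 1746 is not perfect (2076 ≠ 1746)


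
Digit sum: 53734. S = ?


5 + 3 + 7 + 3 + 4 = 22


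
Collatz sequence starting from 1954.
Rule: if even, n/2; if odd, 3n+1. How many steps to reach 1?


1954 → 977 → 2932 → 1466 → 733 → 2200 → 1100 → 550 → 275 → 826 → 413 → 1240 → 620 → 310 → 155 → 466 → 233 → 700 → 350 → 175 → 526 → 263 → 790 → 395 → 1186 → 593 → 1780 → 890 → 445 → 1336 → 668 → 334 → 167 → 502 → 251 → 754 → 377 → 1132 → 566 → 283 → 850 → 425 → 1276 → 638 → 319 → 958 → 479 → 1438 → 719 → 2158 → 1079 → 3238 → 1619 → 4858 → 2429 → 7288 → 3644 → 1822 → 911 → 2734 → 1367 → 4102 → 2051 → 6154 → 3077 → 9232 → 4616 → 2308 → 1154 → 577 → 1732 → 866 → 433 → 1300 → 650 → 325 → 976 → 488 → 244 → 122 → 61 → 184 → 92 → 46 → 23 → 70 → 35 → 106 → 53 → 160 → 80 → 40 → 20 → 10 → 5 → 16 → 8 → 4 → 2 → 1
Total steps = 99

99 steps


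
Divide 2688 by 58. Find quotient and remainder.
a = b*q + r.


2688 = 58 * 46 + 20
Check: 2668 + 20 = 2688

q = 46, r = 20


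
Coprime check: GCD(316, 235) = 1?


Euclidean algorithm:
316 = 1 * 235 + 81
235 = 2 * 81 + 73
81 = 1 * 73 + 8
73 = 9 * 8 + 1
8 = 8 * 1 + 0
GCD(316, 235) = 1

Yes, coprime (GCD = 1)


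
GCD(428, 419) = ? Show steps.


428 = 1 * 419 + 9
419 = 46 * 9 + 5
9 = 1 * 5 + 4
5 = 1 * 4 + 1
4 = 4 * 1 + 0
GCD = 1


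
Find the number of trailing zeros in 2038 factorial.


floor(2038/5) = 407
floor(2038/25) = 81
floor(2038/125) = 16
floor(2038/625) = 3
Total = 507

507 trailing zeros


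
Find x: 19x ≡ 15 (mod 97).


GCD(19, 97) = 1, unique solution
a^(-1) mod 97 = 46
x = 46 * 15 mod 97 = 11

x ≡ 11 (mod 97)


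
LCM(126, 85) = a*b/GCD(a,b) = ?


GCD(126, 85) = 1
LCM = 126*85/1 = 10710/1 = 10710

LCM = 10710


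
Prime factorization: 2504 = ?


2504 / 2 = 1252
1252 / 2 = 626
626 / 2 = 313
313 / 313 = 1
2504 = 2^3 × 313


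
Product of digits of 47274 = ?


4 × 7 × 2 × 7 × 4 = 1568


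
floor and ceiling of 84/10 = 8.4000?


84/10 = 8.4000
floor = 8
ceil = 9

floor = 8, ceil = 9


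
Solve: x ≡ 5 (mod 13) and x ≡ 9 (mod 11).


M = 13*11 = 143
M1 = M/13 = 11, M2 = M/11 = 13
M1^(-1) mod 13 = 6, M2^(-1) mod 11 = 6
x = 5*11*6 + 9*13*6 = 1032
1032 mod 143 = 31
Check: 31 mod 13 = 5 ✓, 31 mod 11 = 9 ✓

x ≡ 31 (mod 143)


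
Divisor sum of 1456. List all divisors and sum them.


Divisors of 1456: 1, 2, 4, 7, 8, 13, 14, 16, 26, 28, 52, 56, 91, 104, 112, 182, 208, 364, 728, 1456
Sum = 1 + 2 + 4 + 7 + 8 + 13 + 14 + 16 + 26 + 28 + 52 + 56 + 91 + 104 + 112 + 182 + 208 + 364 + 728 + 1456 = 3472

σ(1456) = 3472


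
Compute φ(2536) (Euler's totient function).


2536 = 2^3 × 317
Prime factors: 2, 317
φ(2536) = 2536 × (1-1/2) × (1-1/317)
= 2536 × 1/2 × 316/317 = 1264

φ(2536) = 1264


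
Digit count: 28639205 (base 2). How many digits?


28639205 in base 2 = 1101101001111111111100101
Number of digits = 25

25 digits (base 2)


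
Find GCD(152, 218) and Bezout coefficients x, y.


Tabular extended Euclidean (each row: r = 152*s + 218*t):
r=152, s=1, t=0
r=218, s=0, t=1
q=0: r=152, s=1, t=0   [152*(1) + 218*(0) = 152]
q=1: r=66, s=-1, t=1   [152*(-1) + 218*(1) = 66]
q=2: r=20, s=3, t=-2   [152*(3) + 218*(-2) = 20]
q=3: r=6, s=-10, t=7   [152*(-10) + 218*(7) = 6]
q=3: r=2, s=33, t=-23   [152*(33) + 218*(-23) = 2]
q=3: r=0, s=-109, t=76   [152*(-109) + 218*(76) = 0]
GCD = 2; from the row with r=2: x=33, y=-23
Check: 152*(33) + 218*(-23) = 5016 - 5014 = 2

GCD = 2, x = 33, y = -23


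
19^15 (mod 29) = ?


19^1 mod 29 = 19
19^2 mod 29 = 13
19^3 mod 29 = 15
19^4 mod 29 = 24
19^5 mod 29 = 21
19^6 mod 29 = 22
19^7 mod 29 = 12
19^8 mod 29 = 25
19^9 mod 29 = 11
19^10 mod 29 = 6
19^11 mod 29 = 27
19^12 mod 29 = 20
19^13 mod 29 = 3
19^14 mod 29 = 28
19^15 mod 29 = 10


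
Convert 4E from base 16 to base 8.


4E (base 16) = 78 (decimal)
78 (decimal) = 116 (base 8)


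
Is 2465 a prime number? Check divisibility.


2465 / 5 = 493 (exact division)
2465 is NOT prime.

No, 2465 is not prime


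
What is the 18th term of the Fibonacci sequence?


Sequence: 1, 1, 2, 3, 5, 8, 13, 21, 34, 55, 89, 144, 233, 377, 610, 987, 1597, 2584
F(18) = 2584


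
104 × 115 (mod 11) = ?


104 × 115 = 11960
11960 mod 11 = 3


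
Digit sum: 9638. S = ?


9 + 6 + 3 + 8 = 26


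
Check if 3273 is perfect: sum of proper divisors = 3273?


Proper divisors of 3273: 1, 3, 1091
Sum = 1 + 3 + 1091 = 1095

No, 3273 is not perfect (1095 ≠ 3273)


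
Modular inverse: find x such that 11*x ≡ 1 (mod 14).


Use the extended Euclidean algorithm on (14, 11); each row r = 14*s + 11*t:
r=14, s=1, t=0
r=11, s=0, t=1
q=1: r=3, s=1, t=-1   [14*(1) + 11*(-1) = 3]
q=3: r=2, s=-3, t=4   [14*(-3) + 11*(4) = 2]
q=1: r=1, s=4, t=-5   [14*(4) + 11*(-5) = 1]
q=2: r=0, s=-11, t=14   [14*(-11) + 11*(14) = 0]
GCD = 1 with t = -5, so 11*(-5) ≡ 1 (mod 14)
Inverse = -5 mod 14 = 9
Check: 11 * 9 = 99 ≡ 1 (mod 14)

11^(-1) ≡ 9 (mod 14)


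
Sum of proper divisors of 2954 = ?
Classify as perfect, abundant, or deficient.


Proper divisors: 1, 2, 7, 14, 211, 422, 1477
Sum = 1 + 2 + 7 + 14 + 211 + 422 + 1477 = 2134
2134 < 2954 → deficient

s(2954) = 2134 (deficient)


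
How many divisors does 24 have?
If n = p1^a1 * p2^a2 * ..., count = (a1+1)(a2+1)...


24 = 2^3 × 3^1
d(24) = (3+1) × (1+1) = 8

8 divisors


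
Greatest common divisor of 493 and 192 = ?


493 = 2 * 192 + 109
192 = 1 * 109 + 83
109 = 1 * 83 + 26
83 = 3 * 26 + 5
26 = 5 * 5 + 1
5 = 5 * 1 + 0
GCD = 1


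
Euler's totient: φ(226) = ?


226 = 2 × 113
Prime factors: 2, 113
φ(226) = 226 × (1-1/2) × (1-1/113)
= 226 × 1/2 × 112/113 = 112

φ(226) = 112


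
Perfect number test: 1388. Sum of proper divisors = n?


Proper divisors of 1388: 1, 2, 4, 347, 694
Sum = 1 + 2 + 4 + 347 + 694 = 1048

No, 1388 is not perfect (1048 ≠ 1388)


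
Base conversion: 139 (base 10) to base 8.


139 (base 10) = 139 (decimal)
139 (decimal) = 213 (base 8)


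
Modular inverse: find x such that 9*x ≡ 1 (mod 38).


Use the extended Euclidean algorithm on (38, 9); each row r = 38*s + 9*t:
r=38, s=1, t=0
r=9, s=0, t=1
q=4: r=2, s=1, t=-4   [38*(1) + 9*(-4) = 2]
q=4: r=1, s=-4, t=17   [38*(-4) + 9*(17) = 1]
q=2: r=0, s=9, t=-38   [38*(9) + 9*(-38) = 0]
GCD = 1 with t = 17, so 9*(17) ≡ 1 (mod 38)
Inverse = 17 mod 38 = 17
Check: 9 * 17 = 153 ≡ 1 (mod 38)

9^(-1) ≡ 17 (mod 38)


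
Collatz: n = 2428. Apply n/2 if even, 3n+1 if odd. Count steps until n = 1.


2428 → 1214 → 607 → 1822 → 911 → 2734 → 1367 → 4102 → 2051 → 6154 → 3077 → 9232 → 4616 → 2308 → 1154 → 577 → 1732 → 866 → 433 → 1300 → 650 → 325 → 976 → 488 → 244 → 122 → 61 → 184 → 92 → 46 → 23 → 70 → 35 → 106 → 53 → 160 → 80 → 40 → 20 → 10 → 5 → 16 → 8 → 4 → 2 → 1
Total steps = 45

45 steps


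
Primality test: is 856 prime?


856 / 2 = 428 (exact division)
856 is NOT prime.

No, 856 is not prime


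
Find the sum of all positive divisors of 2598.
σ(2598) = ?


Divisors of 2598: 1, 2, 3, 6, 433, 866, 1299, 2598
Sum = 1 + 2 + 3 + 6 + 433 + 866 + 1299 + 2598 = 5208

σ(2598) = 5208


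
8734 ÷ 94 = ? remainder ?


8734 = 94 * 92 + 86
Check: 8648 + 86 = 8734

q = 92, r = 86


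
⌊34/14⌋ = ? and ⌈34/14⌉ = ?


34/14 = 2.4286
floor = 2
ceil = 3

floor = 2, ceil = 3


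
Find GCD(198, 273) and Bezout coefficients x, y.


Tabular extended Euclidean (each row: r = 198*s + 273*t):
r=198, s=1, t=0
r=273, s=0, t=1
q=0: r=198, s=1, t=0   [198*(1) + 273*(0) = 198]
q=1: r=75, s=-1, t=1   [198*(-1) + 273*(1) = 75]
q=2: r=48, s=3, t=-2   [198*(3) + 273*(-2) = 48]
q=1: r=27, s=-4, t=3   [198*(-4) + 273*(3) = 27]
q=1: r=21, s=7, t=-5   [198*(7) + 273*(-5) = 21]
q=1: r=6, s=-11, t=8   [198*(-11) + 273*(8) = 6]
q=3: r=3, s=40, t=-29   [198*(40) + 273*(-29) = 3]
q=2: r=0, s=-91, t=66   [198*(-91) + 273*(66) = 0]
GCD = 3; from the row with r=3: x=40, y=-29
Check: 198*(40) + 273*(-29) = 7920 - 7917 = 3

GCD = 3, x = 40, y = -29


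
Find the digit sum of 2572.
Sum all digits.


2 + 5 + 7 + 2 = 16


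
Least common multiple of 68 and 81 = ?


GCD(68, 81) = 1
LCM = 68*81/1 = 5508/1 = 5508

LCM = 5508


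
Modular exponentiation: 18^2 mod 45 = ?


18^1 mod 45 = 18
18^2 mod 45 = 9


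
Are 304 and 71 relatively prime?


Euclidean algorithm:
304 = 4 * 71 + 20
71 = 3 * 20 + 11
20 = 1 * 11 + 9
11 = 1 * 9 + 2
9 = 4 * 2 + 1
2 = 2 * 1 + 0
GCD(304, 71) = 1

Yes, coprime (GCD = 1)


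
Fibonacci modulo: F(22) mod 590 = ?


F(k) mod 590 for k=1..22:
1, 1, 2, 3, 5, 8, 13, 21, 34, 55, 89, 144, 233, 377, 20, 397, 417, 224, 51, 275, 326, 11
F(22) mod 590 = 11


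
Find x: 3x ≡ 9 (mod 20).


GCD(3, 20) = 1, unique solution
a^(-1) mod 20 = 7
x = 7 * 9 mod 20 = 3

x ≡ 3 (mod 20)


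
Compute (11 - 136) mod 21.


11 - 136 = -125
-125 mod 21 = 1


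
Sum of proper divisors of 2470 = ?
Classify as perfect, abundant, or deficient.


Proper divisors: 1, 2, 5, 10, 13, 19, 26, 38, 65, 95, 130, 190, 247, 494, 1235
Sum = 1 + 2 + 5 + 10 + 13 + 19 + 26 + 38 + 65 + 95 + 130 + 190 + 247 + 494 + 1235 = 2570
2570 > 2470 → abundant

s(2470) = 2570 (abundant)


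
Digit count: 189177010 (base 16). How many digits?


189177010 in base 16 = B469CB2
Number of digits = 7

7 digits (base 16)


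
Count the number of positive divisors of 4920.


4920 = 2^3 × 3^1 × 5^1 × 41^1
d(4920) = (3+1) × (1+1) × (1+1) × (1+1) = 32

32 divisors


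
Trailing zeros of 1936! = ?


floor(1936/5) = 387
floor(1936/25) = 77
floor(1936/125) = 15
floor(1936/625) = 3
Total = 482

482 trailing zeros


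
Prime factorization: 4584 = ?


4584 / 2 = 2292
2292 / 2 = 1146
1146 / 2 = 573
573 / 3 = 191
191 / 191 = 1
4584 = 2^3 × 3 × 191


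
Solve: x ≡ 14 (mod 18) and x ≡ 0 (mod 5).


M = 18*5 = 90
M1 = M/18 = 5, M2 = M/5 = 18
M1^(-1) mod 18 = 11, M2^(-1) mod 5 = 2
x = 14*5*11 + 0*18*2 = 770
770 mod 90 = 50
Check: 50 mod 18 = 14 ✓, 50 mod 5 = 0 ✓

x ≡ 50 (mod 90)


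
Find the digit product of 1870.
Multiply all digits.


1 × 8 × 7 × 0 = 0


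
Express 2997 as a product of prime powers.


2997 / 3 = 999
999 / 3 = 333
333 / 3 = 111
111 / 3 = 37
37 / 37 = 1
2997 = 3^4 × 37


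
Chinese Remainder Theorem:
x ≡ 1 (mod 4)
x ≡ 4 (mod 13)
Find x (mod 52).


M = 4*13 = 52
M1 = M/4 = 13, M2 = M/13 = 4
M1^(-1) mod 4 = 1, M2^(-1) mod 13 = 10
x = 1*13*1 + 4*4*10 = 173
173 mod 52 = 17
Check: 17 mod 4 = 1 ✓, 17 mod 13 = 4 ✓

x ≡ 17 (mod 52)


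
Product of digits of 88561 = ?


8 × 8 × 5 × 6 × 1 = 1920


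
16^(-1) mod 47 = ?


Use the extended Euclidean algorithm on (47, 16); each row r = 47*s + 16*t:
r=47, s=1, t=0
r=16, s=0, t=1
q=2: r=15, s=1, t=-2   [47*(1) + 16*(-2) = 15]
q=1: r=1, s=-1, t=3   [47*(-1) + 16*(3) = 1]
q=15: r=0, s=16, t=-47   [47*(16) + 16*(-47) = 0]
GCD = 1 with t = 3, so 16*(3) ≡ 1 (mod 47)
Inverse = 3 mod 47 = 3
Check: 16 * 3 = 48 ≡ 1 (mod 47)

16^(-1) ≡ 3 (mod 47)


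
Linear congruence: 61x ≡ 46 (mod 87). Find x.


GCD(61, 87) = 1, unique solution
a^(-1) mod 87 = 10
x = 10 * 46 mod 87 = 25

x ≡ 25 (mod 87)


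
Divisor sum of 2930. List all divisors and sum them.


Divisors of 2930: 1, 2, 5, 10, 293, 586, 1465, 2930
Sum = 1 + 2 + 5 + 10 + 293 + 586 + 1465 + 2930 = 5292

σ(2930) = 5292


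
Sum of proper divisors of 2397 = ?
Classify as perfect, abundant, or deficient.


Proper divisors: 1, 3, 17, 47, 51, 141, 799
Sum = 1 + 3 + 17 + 47 + 51 + 141 + 799 = 1059
1059 < 2397 → deficient

s(2397) = 1059 (deficient)


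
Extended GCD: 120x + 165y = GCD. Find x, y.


Tabular extended Euclidean (each row: r = 120*s + 165*t):
r=120, s=1, t=0
r=165, s=0, t=1
q=0: r=120, s=1, t=0   [120*(1) + 165*(0) = 120]
q=1: r=45, s=-1, t=1   [120*(-1) + 165*(1) = 45]
q=2: r=30, s=3, t=-2   [120*(3) + 165*(-2) = 30]
q=1: r=15, s=-4, t=3   [120*(-4) + 165*(3) = 15]
q=2: r=0, s=11, t=-8   [120*(11) + 165*(-8) = 0]
GCD = 15; from the row with r=15: x=-4, y=3
Check: 120*(-4) + 165*(3) = -480 + 495 = 15

GCD = 15, x = -4, y = 3


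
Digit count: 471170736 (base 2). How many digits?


471170736 in base 2 = 11100000101010111111010110000
Number of digits = 29

29 digits (base 2)


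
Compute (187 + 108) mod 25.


187 + 108 = 295
295 mod 25 = 20


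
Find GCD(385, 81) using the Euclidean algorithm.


385 = 4 * 81 + 61
81 = 1 * 61 + 20
61 = 3 * 20 + 1
20 = 20 * 1 + 0
GCD = 1


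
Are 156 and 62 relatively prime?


Euclidean algorithm:
156 = 2 * 62 + 32
62 = 1 * 32 + 30
32 = 1 * 30 + 2
30 = 15 * 2 + 0
GCD(156, 62) = 2

No, not coprime (GCD = 2)


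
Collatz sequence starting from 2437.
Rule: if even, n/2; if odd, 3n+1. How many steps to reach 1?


2437 → 7312 → 3656 → 1828 → 914 → 457 → 1372 → 686 → 343 → 1030 → 515 → 1546 → 773 → 2320 → 1160 → 580 → 290 → 145 → 436 → 218 → 109 → 328 → 164 → 82 → 41 → 124 → 62 → 31 → 94 → 47 → 142 → 71 → 214 → 107 → 322 → 161 → 484 → 242 → 121 → 364 → 182 → 91 → 274 → 137 → 412 → 206 → 103 → 310 → 155 → 466 → 233 → 700 → 350 → 175 → 526 → 263 → 790 → 395 → 1186 → 593 → 1780 → 890 → 445 → 1336 → 668 → 334 → 167 → 502 → 251 → 754 → 377 → 1132 → 566 → 283 → 850 → 425 → 1276 → 638 → 319 → 958 → 479 → 1438 → 719 → 2158 → 1079 → 3238 → 1619 → 4858 → 2429 → 7288 → 3644 → 1822 → 911 → 2734 → 1367 → 4102 → 2051 → 6154 → 3077 → 9232 → 4616 → 2308 → 1154 → 577 → 1732 → 866 → 433 → 1300 → 650 → 325 → 976 → 488 → 244 → 122 → 61 → 184 → 92 → 46 → 23 → 70 → 35 → 106 → 53 → 160 → 80 → 40 → 20 → 10 → 5 → 16 → 8 → 4 → 2 → 1
Total steps = 133

133 steps


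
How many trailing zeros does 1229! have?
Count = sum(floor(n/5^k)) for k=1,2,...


floor(1229/5) = 245
floor(1229/25) = 49
floor(1229/125) = 9
floor(1229/625) = 1
Total = 304

304 trailing zeros


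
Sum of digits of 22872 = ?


2 + 2 + 8 + 7 + 2 = 21


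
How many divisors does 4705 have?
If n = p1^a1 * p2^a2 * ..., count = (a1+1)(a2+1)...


4705 = 5^1 × 941^1
d(4705) = (1+1) × (1+1) = 4

4 divisors


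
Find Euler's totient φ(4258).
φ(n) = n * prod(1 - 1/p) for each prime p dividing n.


4258 = 2 × 2129
Prime factors: 2, 2129
φ(4258) = 4258 × (1-1/2) × (1-1/2129)
= 4258 × 1/2 × 2128/2129 = 2128

φ(4258) = 2128
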